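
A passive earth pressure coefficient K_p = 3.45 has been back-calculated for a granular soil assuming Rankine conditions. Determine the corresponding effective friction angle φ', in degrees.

33.4°

K_p = (1+sin φ)/(1−sin φ) ⇒ sin φ = (K_p − 1)/(K_p + 1) = 0.5506.
φ = arcsin(0.5506) = 33.41°.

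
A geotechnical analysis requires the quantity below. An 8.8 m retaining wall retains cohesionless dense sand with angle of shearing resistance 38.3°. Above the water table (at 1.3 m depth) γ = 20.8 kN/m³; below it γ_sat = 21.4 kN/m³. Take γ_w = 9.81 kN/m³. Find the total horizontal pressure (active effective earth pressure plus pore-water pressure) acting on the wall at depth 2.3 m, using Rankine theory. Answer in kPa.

18.9 kPa

K_a = (1 − sin φ)/(1 + sin φ) = 0.2347.
γ' = 21.4 − 9.81 = 11.59 kN/m³.
Effective vertical stress at 2.3 m: σ'_v = 20.8×1.3 + 11.59×1.000 = 38.63 kPa.
σ'_h = K_a σ'_v = 0.2347 × 38.63 = 9.068 kPa; u = γ_w × 1.000 = 9.810 kPa.
Total σ_h = 9.068 + 9.810 = 18.88 kPa.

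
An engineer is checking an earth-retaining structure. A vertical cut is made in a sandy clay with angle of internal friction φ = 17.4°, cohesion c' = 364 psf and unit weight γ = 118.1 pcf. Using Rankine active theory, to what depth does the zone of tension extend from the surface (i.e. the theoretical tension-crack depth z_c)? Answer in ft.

8.39 ft

K_a = tan²(45° − 17.4°/2) = 0.5396; √K_a = 0.7346.
The active pressure is zero where K_a γ z = 2c√K_a, so z_c = 2c/(γ√K_a) = 2×364/(118.1×0.7346) = 8.392 ft.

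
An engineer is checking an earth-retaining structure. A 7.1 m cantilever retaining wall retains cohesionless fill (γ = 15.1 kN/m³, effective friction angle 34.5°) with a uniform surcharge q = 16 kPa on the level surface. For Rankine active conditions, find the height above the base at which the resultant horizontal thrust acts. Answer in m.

2.64 m

K_a = 0.2768.
Triangular part P₁ = ½K_aγH² = 105.4 at H/3 = 2.367 m; rectangular part P₂ = K_a q H = 31.45 at H/2 = 3.550 m.
ȳ = (P₁·2.367 + P₂·3.550)/(P₁+P₂) = 2.639 m.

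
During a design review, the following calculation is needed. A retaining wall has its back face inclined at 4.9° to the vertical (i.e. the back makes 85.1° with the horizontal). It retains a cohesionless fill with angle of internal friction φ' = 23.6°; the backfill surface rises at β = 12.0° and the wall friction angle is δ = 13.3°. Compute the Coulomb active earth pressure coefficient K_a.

0.516

K_a = sin²(α+φ) / [sin²α · sin(α−δ) · (1 + √{sin(φ+δ)sin(φ−β) / (sin(α−δ)sin(α+β))})²].
With α = 85.1°, φ = 23.6°, δ = 13.3°, β = 12.0°: K_a = 0.5160.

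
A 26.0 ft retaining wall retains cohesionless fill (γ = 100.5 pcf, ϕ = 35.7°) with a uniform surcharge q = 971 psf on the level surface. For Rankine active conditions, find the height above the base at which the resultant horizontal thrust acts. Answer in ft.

K_a = 0.2630.
Triangular part P₁ = ½K_aγH² = 8934 at H/3 = 8.667 ft; rectangular part P₂ = K_a q H = 6639 at H/2 = 13.00 ft.
ȳ = (P₁·8.667 + P₂·13.00)/(P₁+P₂) = 10.51 ft.

10.5 ft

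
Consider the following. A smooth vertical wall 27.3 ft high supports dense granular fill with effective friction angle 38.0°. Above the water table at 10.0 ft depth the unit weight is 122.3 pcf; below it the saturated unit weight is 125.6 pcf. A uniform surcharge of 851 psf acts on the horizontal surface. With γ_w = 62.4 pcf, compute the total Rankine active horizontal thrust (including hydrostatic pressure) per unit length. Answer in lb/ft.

K_a = tan²(45° − φ/2) = 0.2379.
γ' = 125.6 − 62.4 = 63.20 pcf. h₂ = H − d_w = 17.3 ft.
σ'_h: at surface K_a·q = 202.4; at WT K_a(q+γd_w) = 493.4; at base K_a(q+γd_w+γ'h₂) = 753.5 psf.
P₁ = ½(202.4+493.4)×10.0 = 3479; P₂ = ½(493.4+753.5)×17.3 = 10790; P_w = ½γ_w h₂² = 9338.
Total = 3479+10790+9338 = 23600 lb/ft.

23600 lb/ft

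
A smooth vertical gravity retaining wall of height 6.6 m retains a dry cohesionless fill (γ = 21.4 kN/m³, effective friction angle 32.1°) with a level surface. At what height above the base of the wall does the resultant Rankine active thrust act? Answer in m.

2.20 m

K_a = 0.3060.
The pressure distribution is triangular, so the resultant acts at H/3 above the base = 6.6/3 = 2.200 m.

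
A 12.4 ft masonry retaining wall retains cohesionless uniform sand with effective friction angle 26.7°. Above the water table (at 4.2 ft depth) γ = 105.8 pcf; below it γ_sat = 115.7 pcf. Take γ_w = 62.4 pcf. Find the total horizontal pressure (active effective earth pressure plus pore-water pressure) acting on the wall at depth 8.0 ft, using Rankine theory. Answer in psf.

483 psf

K_a = (1 − sin φ)/(1 + sin φ) = 0.3800.
γ' = 115.7 − 62.4 = 53.30 pcf.
Effective vertical stress at 8.0 ft: σ'_v = 105.8×4.2 + 53.30×3.80 = 646.9 psf.
σ'_h = K_a σ'_v = 0.3800 × 646.9 = 245.8 psf; u = γ_w × 3.80 = 237.1 psf.
Total σ_h = 245.8 + 237.1 = 482.9 psf.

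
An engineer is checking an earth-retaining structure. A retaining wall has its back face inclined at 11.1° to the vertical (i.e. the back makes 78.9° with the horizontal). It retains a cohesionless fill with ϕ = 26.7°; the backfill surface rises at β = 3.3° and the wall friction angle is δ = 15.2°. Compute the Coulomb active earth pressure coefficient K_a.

K_a = sin²(α+φ) / [sin²α · sin(α−δ) · (1 + √{sin(φ+δ)sin(φ−β) / (sin(α−δ)sin(α+β))})²].
With α = 78.9°, φ = 26.7°, δ = 15.2°, β = 3.3°: K_a = 0.4493.

0.449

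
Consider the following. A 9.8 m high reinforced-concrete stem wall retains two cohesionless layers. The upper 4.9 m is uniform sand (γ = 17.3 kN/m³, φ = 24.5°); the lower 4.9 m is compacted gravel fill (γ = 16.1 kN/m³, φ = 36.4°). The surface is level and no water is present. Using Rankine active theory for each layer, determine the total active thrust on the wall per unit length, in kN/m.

K_a1 = tan²(45°−24.5°/2) = 0.4137; K_a2 = tan²(45°−36.4°/2) = 0.2552.
Layer 1: σ at base = K_a1 γ₁ h₁ = 35.07 kPa; P₁ = ½×35.07×4.9 = 85.93.
Layer 2: σ_v at top = γ₁h₁ = 84.77; σ_h top = K_a2×84.77 = 21.63; σ_h base = K_a2×(84.77+16.1×4.9) = 41.76.
P₂ = ½(21.63+41.76)×4.9 = 155.3. Total P_a = 85.93+155.3 = 241.2 kN/m.

241 kN/m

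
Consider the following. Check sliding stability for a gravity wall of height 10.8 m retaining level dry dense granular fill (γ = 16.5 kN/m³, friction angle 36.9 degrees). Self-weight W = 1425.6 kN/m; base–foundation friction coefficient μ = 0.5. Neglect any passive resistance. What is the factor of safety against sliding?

2.97

K_a = tan²(45° − 36.9°/2) = 0.2497.
P_a = ½K_aγH² = 0.5×0.2497×16.5×10.8² = 240.3 kN/m, acting at H/3 = 3.600 m above the base.
FS_sliding = μW / P_a = 0.5×1425.6 / 240.3 = 2.967.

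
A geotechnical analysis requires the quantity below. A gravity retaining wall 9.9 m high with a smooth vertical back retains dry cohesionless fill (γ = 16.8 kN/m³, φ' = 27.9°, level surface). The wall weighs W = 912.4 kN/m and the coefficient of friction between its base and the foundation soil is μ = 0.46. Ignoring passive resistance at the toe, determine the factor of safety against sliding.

K_a = tan²(45° − 27.9°/2) = 0.3625.
P_a = ½K_aγH² = 0.5×0.3625×16.8×9.9² = 298.4 kN/m, acting at H/3 = 3.300 m above the base.
FS_sliding = μW / P_a = 0.46×912.4 / 298.4 = 1.406.

1.41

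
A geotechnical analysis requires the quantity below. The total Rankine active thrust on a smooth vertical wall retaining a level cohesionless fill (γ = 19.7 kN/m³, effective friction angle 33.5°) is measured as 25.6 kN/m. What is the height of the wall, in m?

K_a = 0.2887. P_a = ½ K_a γ H² ⇒ H = √(2P_a/(K_a γ)).
H = √(2×25.6/(0.2887×19.7)) = 3.000 m.

3.00 m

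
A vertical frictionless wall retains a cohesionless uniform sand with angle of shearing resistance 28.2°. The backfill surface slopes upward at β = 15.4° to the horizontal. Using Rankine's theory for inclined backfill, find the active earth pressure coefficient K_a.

K_a = cos β · (cos β − √(cos²β − cos²φ)) / (cos β + √(cos²β − cos²φ)).
cos β = 0.9641, cos φ = 0.8813, √(cos²β − cos²φ) = 0.3909.
K_a = 0.9641 × (0.9641 − 0.3909)/(0.9641 + 0.3909) = 0.4079.

0.408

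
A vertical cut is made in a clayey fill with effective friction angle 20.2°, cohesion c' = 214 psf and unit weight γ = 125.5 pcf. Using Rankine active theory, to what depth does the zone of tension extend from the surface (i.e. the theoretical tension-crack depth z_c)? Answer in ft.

K_a = tan²(45° − 20.2°/2) = 0.4867; √K_a = 0.6976.
The active pressure is zero where K_a γ z = 2c√K_a, so z_c = 2c/(γ√K_a) = 2×214/(125.5×0.6976) = 4.889 ft.

4.89 ft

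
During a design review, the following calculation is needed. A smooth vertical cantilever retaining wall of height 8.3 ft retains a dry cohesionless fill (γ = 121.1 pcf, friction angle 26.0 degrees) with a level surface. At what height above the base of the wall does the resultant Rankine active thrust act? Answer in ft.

K_a = 0.3905.
The pressure distribution is triangular, so the resultant acts at H/3 above the base = 8.3/3 = 2.767 ft.

2.77 ft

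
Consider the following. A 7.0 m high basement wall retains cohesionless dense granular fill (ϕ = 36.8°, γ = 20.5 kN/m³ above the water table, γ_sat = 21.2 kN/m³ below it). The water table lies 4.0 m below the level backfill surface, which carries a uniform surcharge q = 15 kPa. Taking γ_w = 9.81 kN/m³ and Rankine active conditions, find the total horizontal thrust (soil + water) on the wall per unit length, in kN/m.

K_a = tan²(45° − φ/2) = 0.2508.
γ' = 21.2 − 9.81 = 11.39 kN/m³. h₂ = H − d_w = 3.0 m.
σ'_h: at surface K_a·q = 3.761; at WT K_a(q+γd_w) = 24.32; at base K_a(q+γd_w+γ'h₂) = 32.89 kPa.
P₁ = ½(3.761+24.32)×4.0 = 56.17; P₂ = ½(24.32+32.89)×3.0 = 85.82; P_w = ½γ_w h₂² = 44.14.
Total = 56.17+85.82+44.14 = 186.1 kN/m.

186 kN/m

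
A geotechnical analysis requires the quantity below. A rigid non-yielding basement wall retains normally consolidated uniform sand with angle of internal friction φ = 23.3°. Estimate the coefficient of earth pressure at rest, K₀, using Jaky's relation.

K₀ = 1 − sin φ' = 1 − sin 23.3° = 0.6045.

0.604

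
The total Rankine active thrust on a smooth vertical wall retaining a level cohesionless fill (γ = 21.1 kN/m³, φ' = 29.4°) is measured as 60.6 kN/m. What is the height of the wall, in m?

4.10 m

K_a = 0.3415. P_a = ½ K_a γ H² ⇒ H = √(2P_a/(K_a γ)).
H = √(2×60.6/(0.3415×21.1)) = 4.101 m.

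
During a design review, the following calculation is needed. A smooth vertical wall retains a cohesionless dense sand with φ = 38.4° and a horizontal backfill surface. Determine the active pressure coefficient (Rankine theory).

0.234

K_a = (1 − sin φ)/(1 + sin φ) = (1 − sin 38.4°)/(1 + sin 38.4°) = 0.2337.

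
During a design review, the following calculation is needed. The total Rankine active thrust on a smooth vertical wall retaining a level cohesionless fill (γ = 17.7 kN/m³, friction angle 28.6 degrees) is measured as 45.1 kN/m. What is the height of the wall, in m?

3.80 m

K_a = 0.3525. P_a = ½ K_a γ H² ⇒ H = √(2P_a/(K_a γ)).
H = √(2×45.1/(0.3525×17.7)) = 3.802 m.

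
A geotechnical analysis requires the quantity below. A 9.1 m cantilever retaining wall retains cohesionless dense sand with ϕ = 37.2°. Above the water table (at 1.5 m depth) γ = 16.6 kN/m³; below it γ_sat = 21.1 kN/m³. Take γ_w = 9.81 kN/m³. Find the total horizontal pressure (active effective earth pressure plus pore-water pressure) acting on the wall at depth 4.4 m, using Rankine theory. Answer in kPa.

42.7 kPa

K_a = (1 − sin φ)/(1 + sin φ) = 0.2464.
γ' = 21.1 − 9.81 = 11.29 kN/m³.
Effective vertical stress at 4.4 m: σ'_v = 16.6×1.5 + 11.29×2.90 = 57.64 kPa.
σ'_h = K_a σ'_v = 0.2464 × 57.64 = 14.20 kPa; u = γ_w × 2.90 = 28.45 kPa.
Total σ_h = 14.20 + 28.45 = 42.65 kPa.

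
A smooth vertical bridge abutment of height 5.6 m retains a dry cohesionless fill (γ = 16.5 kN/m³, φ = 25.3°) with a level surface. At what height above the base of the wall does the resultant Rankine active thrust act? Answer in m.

1.87 m

K_a = 0.4012.
The pressure distribution is triangular, so the resultant acts at H/3 above the base = 5.6/3 = 1.867 m.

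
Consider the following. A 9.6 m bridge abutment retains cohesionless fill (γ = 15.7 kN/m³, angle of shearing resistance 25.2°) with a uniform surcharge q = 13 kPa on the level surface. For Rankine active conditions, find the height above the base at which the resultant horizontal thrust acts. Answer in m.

K_a = 0.4027.
Triangular part P₁ = ½K_aγH² = 291.4 at H/3 = 3.200 m; rectangular part P₂ = K_a q H = 50.26 at H/2 = 4.800 m.
ȳ = (P₁·3.200 + P₂·4.800)/(P₁+P₂) = 3.435 m.

3.44 m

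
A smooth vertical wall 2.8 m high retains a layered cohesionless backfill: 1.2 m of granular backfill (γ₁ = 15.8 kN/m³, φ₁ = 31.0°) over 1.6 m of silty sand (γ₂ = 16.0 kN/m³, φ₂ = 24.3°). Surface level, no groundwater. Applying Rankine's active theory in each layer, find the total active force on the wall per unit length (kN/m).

K_a1 = tan²(45°−31.0°/2) = 0.3201; K_a2 = tan²(45°−24.3°/2) = 0.4169.
Layer 1: σ at base = K_a1 γ₁ h₁ = 6.069 kPa; P₁ = ½×6.069×1.2 = 3.641.
Layer 2: σ_v at top = γ₁h₁ = 18.96; σ_h top = K_a2×18.96 = 7.905; σ_h base = K_a2×(18.96+16.0×1.6) = 18.58.
P₂ = ½(7.905+18.58)×1.6 = 21.19. Total P_a = 3.641+21.19 = 24.83 kN/m.

24.8 kN/m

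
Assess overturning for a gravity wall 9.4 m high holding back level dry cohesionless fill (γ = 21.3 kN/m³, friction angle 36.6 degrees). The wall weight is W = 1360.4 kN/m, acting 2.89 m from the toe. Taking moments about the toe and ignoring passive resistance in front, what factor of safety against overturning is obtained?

5.27

K_a = tan²(45° − 36.6°/2) = 0.2530.
P_a = ½K_aγH² = 0.5×0.2530×21.3×9.4² = 238.0 kN/m, acting at H/3 = 3.133 m above the base.
Overturning moment M_o = P_a × H/3 = 238.0 × 3.133 = 745.9.
Resisting moment M_r = W × 2.89 = 1360.4 × 2.89 = 3932.
FS_overturning = M_r/M_o = 3932/745.9 = 5.271.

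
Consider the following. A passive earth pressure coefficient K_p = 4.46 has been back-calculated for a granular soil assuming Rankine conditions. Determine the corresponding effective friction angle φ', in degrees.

K_p = (1+sin φ)/(1−sin φ) ⇒ sin φ = (K_p − 1)/(K_p + 1) = 0.6337.
φ = arcsin(0.6337) = 39.32°.

39.3°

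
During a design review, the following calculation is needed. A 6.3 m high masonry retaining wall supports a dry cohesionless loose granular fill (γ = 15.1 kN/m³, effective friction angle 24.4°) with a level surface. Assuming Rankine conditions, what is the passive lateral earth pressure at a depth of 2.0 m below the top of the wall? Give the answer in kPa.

72.7 kPa

K_p = (1 + sin φ)/(1 − sin φ) = 2.408.
σ_h = K_p γ z = 2.408 × 15.1 × 2.0 = 72.71 kPa.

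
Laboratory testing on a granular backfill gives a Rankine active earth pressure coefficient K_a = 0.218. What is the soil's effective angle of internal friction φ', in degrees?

K_a = tan²(45° − φ/2) ⇒ 45° − φ/2 = arctan(√0.218) = 25.03°.
φ = 2(45° − 25.03°) = 39.94°.

39.9°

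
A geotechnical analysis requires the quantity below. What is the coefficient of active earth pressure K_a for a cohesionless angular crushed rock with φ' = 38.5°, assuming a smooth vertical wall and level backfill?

0.233

K_a = tan²(45° − φ/2) = tan²(25.75°) = 0.2327.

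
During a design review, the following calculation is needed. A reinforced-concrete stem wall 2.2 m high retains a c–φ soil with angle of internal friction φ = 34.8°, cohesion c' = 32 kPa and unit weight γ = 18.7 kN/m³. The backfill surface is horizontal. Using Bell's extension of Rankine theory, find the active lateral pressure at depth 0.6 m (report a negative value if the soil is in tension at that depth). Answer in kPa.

K_a = (1 − sin φ)/(1 + sin φ) = 0.2733.
σ_a = K_a γ z − 2c√K_a = 0.2733×18.7×0.6 − 2×32×0.5228 = -30.39 kPa.

-30.4 kPa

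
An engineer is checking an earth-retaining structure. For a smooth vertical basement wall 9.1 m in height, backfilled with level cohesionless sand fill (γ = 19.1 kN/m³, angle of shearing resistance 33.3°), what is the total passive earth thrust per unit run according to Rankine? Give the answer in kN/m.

2720 kN/m

K_p = tan²(45° + φ/2) = 3.435.
P_p = ½ K_p γ H² = 0.5 × 3.435 × 19.1 × 9.1² = 2716 kN/m.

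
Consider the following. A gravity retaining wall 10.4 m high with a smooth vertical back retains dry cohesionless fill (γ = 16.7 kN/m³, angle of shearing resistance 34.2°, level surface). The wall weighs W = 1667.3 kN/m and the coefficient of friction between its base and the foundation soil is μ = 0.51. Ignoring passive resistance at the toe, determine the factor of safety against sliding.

K_a = tan²(45° − 34.2°/2) = 0.2803.
P_a = ½K_aγH² = 0.5×0.2803×16.7×10.4² = 253.2 kN/m, acting at H/3 = 3.467 m above the base.
FS_sliding = μW / P_a = 0.51×1667.3 / 253.2 = 3.358.

3.36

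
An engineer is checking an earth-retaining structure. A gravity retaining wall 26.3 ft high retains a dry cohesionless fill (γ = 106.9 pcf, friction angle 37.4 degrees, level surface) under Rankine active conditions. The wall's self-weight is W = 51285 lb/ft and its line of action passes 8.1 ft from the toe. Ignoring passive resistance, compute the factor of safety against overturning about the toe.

5.25

K_a = tan²(45° − 37.4°/2) = 0.2443.
P_a = ½K_aγH² = 0.5×0.2443×106.9×26.3² = 9031 lb/ft, acting at H/3 = 8.767 ft above the base.
Overturning moment M_o = P_a × H/3 = 9031 × 8.767 = 79170.
Resisting moment M_r = W × 8.1 = 51285 × 8.1 = 415400.
FS_overturning = M_r/M_o = 415400/79170 = 5.247.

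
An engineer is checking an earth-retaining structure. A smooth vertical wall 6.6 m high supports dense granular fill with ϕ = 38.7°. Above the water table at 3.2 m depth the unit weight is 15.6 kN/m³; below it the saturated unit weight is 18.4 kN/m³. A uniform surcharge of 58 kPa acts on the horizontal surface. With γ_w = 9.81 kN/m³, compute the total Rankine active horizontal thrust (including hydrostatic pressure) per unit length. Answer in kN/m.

K_a = tan²(45° − φ/2) = 0.2306.
γ' = 18.4 − 9.81 = 8.590 kN/m³. h₂ = H − d_w = 3.4 m.
σ'_h: at surface K_a·q = 13.37; at WT K_a(q+γd_w) = 24.88; at base K_a(q+γd_w+γ'h₂) = 31.62 kPa.
P₁ = ½(13.37+24.88)×3.2 = 61.21; P₂ = ½(24.88+31.62)×3.4 = 96.06; P_w = ½γ_w h₂² = 56.70.
Total = 61.21+96.06+56.70 = 214.0 kN/m.

214 kN/m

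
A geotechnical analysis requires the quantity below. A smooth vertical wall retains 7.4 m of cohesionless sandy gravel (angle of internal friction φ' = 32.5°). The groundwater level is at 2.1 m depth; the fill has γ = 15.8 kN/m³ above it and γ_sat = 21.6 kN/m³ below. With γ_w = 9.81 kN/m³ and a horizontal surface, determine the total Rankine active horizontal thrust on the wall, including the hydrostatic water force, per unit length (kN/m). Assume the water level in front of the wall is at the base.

K_a = tan²(45° − φ/2) = 0.3010.
γ' = 21.6 − 9.81 = 11.79 kN/m³. Depth below WT = 5.3 m.
σ'_h at WT = K_a γ d_w = 9.987 kPa; at base = 9.987 + K_a γ' × 5.3 = 28.79 kPa.
P₁ (0–2.1 m) = ½×9.987×2.1 = 10.49. P₂ (2.1–7.4 m) = ½(9.987+28.79)×5.3 = 102.8.
P_w = ½ γ_w h₂² = 0.5×9.81×5.3² = 137.8. Total = 10.49+102.8+137.8 = 251.0 kN/m.

251 kN/m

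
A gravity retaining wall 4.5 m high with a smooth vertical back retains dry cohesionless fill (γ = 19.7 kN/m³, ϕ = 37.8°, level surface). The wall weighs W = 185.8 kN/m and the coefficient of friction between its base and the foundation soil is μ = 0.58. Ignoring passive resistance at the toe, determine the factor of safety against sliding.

2.25

K_a = tan²(45° − 37.8°/2) = 0.2400.
P_a = ½K_aγH² = 0.5×0.2400×19.7×4.5² = 47.87 kN/m, acting at H/3 = 1.500 m above the base.
FS_sliding = μW / P_a = 0.58×185.8 / 47.87 = 2.251.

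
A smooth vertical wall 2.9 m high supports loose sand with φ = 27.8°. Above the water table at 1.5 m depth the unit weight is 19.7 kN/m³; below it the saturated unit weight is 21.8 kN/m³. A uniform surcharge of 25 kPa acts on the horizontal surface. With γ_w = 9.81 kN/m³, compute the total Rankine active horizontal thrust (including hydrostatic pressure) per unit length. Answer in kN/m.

63.4 kN/m

K_a = tan²(45° − φ/2) = 0.3639.
γ' = 21.8 − 9.81 = 11.99 kN/m³. h₂ = H − d_w = 1.4 m.
σ'_h: at surface K_a·q = 9.097; at WT K_a(q+γd_w) = 19.85; at base K_a(q+γd_w+γ'h₂) = 25.96 kPa.
P₁ = ½(9.097+19.85)×1.5 = 21.71; P₂ = ½(19.85+25.96)×1.4 = 32.07; P_w = ½γ_w h₂² = 9.614.
Total = 21.71+32.07+9.614 = 63.39 kN/m.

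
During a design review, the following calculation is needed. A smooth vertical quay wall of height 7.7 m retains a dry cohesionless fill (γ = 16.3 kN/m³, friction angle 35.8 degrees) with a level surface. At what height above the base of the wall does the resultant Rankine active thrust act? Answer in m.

2.57 m

K_a = 0.2619.
The pressure distribution is triangular, so the resultant acts at H/3 above the base = 7.7/3 = 2.567 m.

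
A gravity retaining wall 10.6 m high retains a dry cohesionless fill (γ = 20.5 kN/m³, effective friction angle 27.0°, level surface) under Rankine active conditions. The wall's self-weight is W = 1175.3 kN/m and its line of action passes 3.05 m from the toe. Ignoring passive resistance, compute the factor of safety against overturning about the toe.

2.35

K_a = tan²(45° − 27.0°/2) = 0.3755.
P_a = ½K_aγH² = 0.5×0.3755×20.5×10.6² = 432.5 kN/m, acting at H/3 = 3.533 m above the base.
Overturning moment M_o = P_a × H/3 = 432.5 × 3.533 = 1528.
Resisting moment M_r = W × 3.05 = 1175.3 × 3.05 = 3585.
FS_overturning = M_r/M_o = 3585/1528 = 2.346.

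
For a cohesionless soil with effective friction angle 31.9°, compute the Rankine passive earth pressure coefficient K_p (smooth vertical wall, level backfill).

K_p = (1 + sin φ)/(1 − sin φ) = tan²(45° + 31.9°/2) = 3.241.

3.24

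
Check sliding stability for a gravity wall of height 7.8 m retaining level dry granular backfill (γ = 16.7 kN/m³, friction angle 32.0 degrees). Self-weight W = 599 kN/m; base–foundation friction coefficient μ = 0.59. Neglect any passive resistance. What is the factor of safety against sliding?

2.26

K_a = tan²(45° − 32.0°/2) = 0.3073.
P_a = ½K_aγH² = 0.5×0.3073×16.7×7.8² = 156.1 kN/m, acting at H/3 = 2.600 m above the base.
FS_sliding = μW / P_a = 0.59×599 / 156.1 = 2.264.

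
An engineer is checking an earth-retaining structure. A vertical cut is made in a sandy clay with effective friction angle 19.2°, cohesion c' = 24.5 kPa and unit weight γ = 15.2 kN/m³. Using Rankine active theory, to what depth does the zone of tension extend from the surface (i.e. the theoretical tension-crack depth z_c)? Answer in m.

K_a = tan²(45° − 19.2°/2) = 0.5050; √K_a = 0.7107.
The active pressure is zero where K_a γ z = 2c√K_a, so z_c = 2c/(γ√K_a) = 2×24.5/(15.2×0.7107) = 4.536 m.

4.54 m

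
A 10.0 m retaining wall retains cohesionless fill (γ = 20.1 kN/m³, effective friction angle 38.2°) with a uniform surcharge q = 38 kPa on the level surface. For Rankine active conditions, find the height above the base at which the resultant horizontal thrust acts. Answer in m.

K_a = 0.2358.
Triangular part P₁ = ½K_aγH² = 237.0 at H/3 = 3.333 m; rectangular part P₂ = K_a q H = 89.60 at H/2 = 5.000 m.
ȳ = (P₁·3.333 + P₂·5.000)/(P₁+P₂) = 3.791 m.

3.79 m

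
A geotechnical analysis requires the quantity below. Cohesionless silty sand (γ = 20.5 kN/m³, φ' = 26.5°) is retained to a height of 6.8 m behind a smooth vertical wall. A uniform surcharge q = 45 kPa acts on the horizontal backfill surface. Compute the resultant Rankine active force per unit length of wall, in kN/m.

K_a = tan²(45° − φ/2) = 0.3829.
Soil triangle: ½ K_a γ H² = 0.5×0.3829×20.5×6.8² = 181.5 kN/m.
Surcharge rectangle: K_a q H = 0.3829×45×6.8 = 117.2 kN/m.
Total = 181.5 + 117.2 = 298.7 kN/m.

299 kN/m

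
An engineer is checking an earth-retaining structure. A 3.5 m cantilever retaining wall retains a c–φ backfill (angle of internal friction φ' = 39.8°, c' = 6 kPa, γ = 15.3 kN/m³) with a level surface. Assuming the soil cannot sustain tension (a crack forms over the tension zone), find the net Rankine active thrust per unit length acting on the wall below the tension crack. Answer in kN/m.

K_a = 0.2194; √K_a = 0.4684.
Tension-crack depth z_c = 2c/(γ√K_a) = 2×6/(15.3×0.4684) = 1.674 m.
σ_a at base = K_a γ H − 2c√K_a = 0.2194×15.3×3.5 − 2×6×0.4684 = 6.129 kPa.
P_a = ½ × 6.129 × (H − z_c) = 0.5×6.129×1.826 = 5.595 kN/m.

5.60 kN/m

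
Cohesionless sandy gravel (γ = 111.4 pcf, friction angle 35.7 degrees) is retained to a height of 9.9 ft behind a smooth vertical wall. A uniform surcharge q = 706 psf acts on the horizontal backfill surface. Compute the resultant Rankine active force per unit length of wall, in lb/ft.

3270 lb/ft

K_a = tan²(45° − φ/2) = 0.2630.
Soil triangle: ½ K_a γ H² = 0.5×0.2630×111.4×9.9² = 1436 lb/ft.
Surcharge rectangle: K_a q H = 0.2630×706×9.9 = 1838 lb/ft.
Total = 1436 + 1838 = 3274 lb/ft.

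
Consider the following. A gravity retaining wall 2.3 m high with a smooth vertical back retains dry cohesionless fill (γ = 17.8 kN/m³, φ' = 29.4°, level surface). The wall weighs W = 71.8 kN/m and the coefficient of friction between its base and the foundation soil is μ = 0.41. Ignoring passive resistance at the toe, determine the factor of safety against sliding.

K_a = tan²(45° − 29.4°/2) = 0.3415.
P_a = ½K_aγH² = 0.5×0.3415×17.8×2.3² = 16.08 kN/m, acting at H/3 = 0.7667 m above the base.
FS_sliding = μW / P_a = 0.41×71.8 / 16.08 = 1.831.

1.83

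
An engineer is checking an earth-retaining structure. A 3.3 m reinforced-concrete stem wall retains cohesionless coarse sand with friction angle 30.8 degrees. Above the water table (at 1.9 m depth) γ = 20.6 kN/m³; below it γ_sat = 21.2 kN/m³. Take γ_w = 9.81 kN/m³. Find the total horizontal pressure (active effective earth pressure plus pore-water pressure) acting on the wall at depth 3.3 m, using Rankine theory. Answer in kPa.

31.5 kPa

K_a = (1 − sin φ)/(1 + sin φ) = 0.3227.
γ' = 21.2 − 9.81 = 11.39 kN/m³.
Effective vertical stress at 3.3 m: σ'_v = 20.6×1.9 + 11.39×1.40 = 55.09 kPa.
σ'_h = K_a σ'_v = 0.3227 × 55.09 = 17.78 kPa; u = γ_w × 1.40 = 13.73 kPa.
Total σ_h = 17.78 + 13.73 = 31.51 kPa.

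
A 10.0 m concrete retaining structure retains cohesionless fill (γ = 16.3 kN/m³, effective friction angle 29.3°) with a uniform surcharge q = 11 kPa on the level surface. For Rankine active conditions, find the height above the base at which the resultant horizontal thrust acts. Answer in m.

3.53 m

K_a = 0.3428.
Triangular part P₁ = ½K_aγH² = 279.4 at H/3 = 3.333 m; rectangular part P₂ = K_a q H = 37.71 at H/2 = 5.000 m.
ȳ = (P₁·3.333 + P₂·5.000)/(P₁+P₂) = 3.532 m.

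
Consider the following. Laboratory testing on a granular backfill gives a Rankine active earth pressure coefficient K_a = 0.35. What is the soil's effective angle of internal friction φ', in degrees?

28.8°

K_a = tan²(45° − φ/2) ⇒ 45° − φ/2 = arctan(√0.35) = 30.61°.
φ = 2(45° − 30.61°) = 28.78°.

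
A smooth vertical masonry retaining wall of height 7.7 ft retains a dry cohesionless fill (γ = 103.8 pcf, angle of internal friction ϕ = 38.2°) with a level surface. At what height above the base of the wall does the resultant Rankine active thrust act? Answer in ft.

2.57 ft

K_a = 0.2358.
The pressure distribution is triangular, so the resultant acts at H/3 above the base = 7.7/3 = 2.567 ft.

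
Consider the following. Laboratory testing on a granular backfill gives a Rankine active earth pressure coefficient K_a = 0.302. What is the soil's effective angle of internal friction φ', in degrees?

32.4°

K_a = tan²(45° − φ/2) ⇒ 45° − φ/2 = arctan(√0.302) = 28.79°.
φ = 2(45° − 28.79°) = 32.42°.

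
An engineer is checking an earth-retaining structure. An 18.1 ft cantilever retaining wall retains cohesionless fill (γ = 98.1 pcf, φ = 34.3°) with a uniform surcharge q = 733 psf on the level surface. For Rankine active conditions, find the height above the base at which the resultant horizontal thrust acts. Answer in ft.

7.40 ft

K_a = 0.2792.
Triangular part P₁ = ½K_aγH² = 4486 at H/3 = 6.033 ft; rectangular part P₂ = K_a q H = 3704 at H/2 = 9.050 ft.
ȳ = (P₁·6.033 + P₂·9.050)/(P₁+P₂) = 7.398 ft.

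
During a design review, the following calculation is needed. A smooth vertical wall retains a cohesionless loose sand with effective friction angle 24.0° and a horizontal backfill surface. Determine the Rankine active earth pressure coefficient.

0.422

K_a = tan²(45° − φ/2) = tan²(33.00°) = 0.4217.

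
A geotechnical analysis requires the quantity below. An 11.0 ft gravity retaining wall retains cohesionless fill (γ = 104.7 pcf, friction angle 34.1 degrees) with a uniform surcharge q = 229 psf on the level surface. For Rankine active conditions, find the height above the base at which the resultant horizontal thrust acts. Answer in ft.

4.19 ft

K_a = 0.2815.
Triangular part P₁ = ½K_aγH² = 1783 at H/3 = 3.667 ft; rectangular part P₂ = K_a q H = 709.2 at H/2 = 5.500 ft.
ȳ = (P₁·3.667 + P₂·5.500)/(P₁+P₂) = 4.188 ft.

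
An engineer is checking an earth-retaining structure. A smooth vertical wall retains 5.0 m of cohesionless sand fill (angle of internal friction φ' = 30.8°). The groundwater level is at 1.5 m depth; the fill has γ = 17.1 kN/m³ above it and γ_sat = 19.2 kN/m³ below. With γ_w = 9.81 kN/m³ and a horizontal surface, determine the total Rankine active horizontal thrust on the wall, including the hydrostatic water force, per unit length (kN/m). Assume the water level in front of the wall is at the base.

114 kN/m

K_a = tan²(45° − φ/2) = 0.3227.
γ' = 19.2 − 9.81 = 9.390 kN/m³. Depth below WT = 3.5 m.
σ'_h at WT = K_a γ d_w = 8.278 kPa; at base = 8.278 + K_a γ' × 3.5 = 18.88 kPa.
P₁ (0–1.5 m) = ½×8.278×1.5 = 6.208. P₂ (1.5–5.0 m) = ½(8.278+18.88)×3.5 = 47.53.
P_w = ½ γ_w h₂² = 0.5×9.81×3.5² = 60.09. Total = 6.208+47.53+60.09 = 113.8 kN/m.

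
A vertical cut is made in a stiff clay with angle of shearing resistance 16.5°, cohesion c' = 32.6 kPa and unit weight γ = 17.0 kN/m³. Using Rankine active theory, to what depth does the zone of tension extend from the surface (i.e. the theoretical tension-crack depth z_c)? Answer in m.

5.14 m

K_a = tan²(45° − 16.5°/2) = 0.5576; √K_a = 0.7467.
The active pressure is zero where K_a γ z = 2c√K_a, so z_c = 2c/(γ√K_a) = 2×32.6/(17.0×0.7467) = 5.136 m.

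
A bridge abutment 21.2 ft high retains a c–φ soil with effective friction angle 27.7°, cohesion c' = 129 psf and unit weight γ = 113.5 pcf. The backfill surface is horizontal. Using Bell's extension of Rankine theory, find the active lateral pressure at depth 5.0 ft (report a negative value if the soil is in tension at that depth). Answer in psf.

51.4 psf

K_a = (1 − sin φ)/(1 + sin φ) = 0.3653.
σ_a = K_a γ z − 2c√K_a = 0.3653×113.5×5.0 − 2×129×0.6044 = 51.38 psf.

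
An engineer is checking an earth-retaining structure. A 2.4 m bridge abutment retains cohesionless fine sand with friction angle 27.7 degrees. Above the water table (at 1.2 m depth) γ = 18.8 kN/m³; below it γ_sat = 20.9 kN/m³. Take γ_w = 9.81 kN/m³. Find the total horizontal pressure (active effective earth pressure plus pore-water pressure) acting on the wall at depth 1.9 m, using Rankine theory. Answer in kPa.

17.9 kPa

K_a = (1 − sin φ)/(1 + sin φ) = 0.3653.
γ' = 20.9 − 9.81 = 11.09 kN/m³.
Effective vertical stress at 1.9 m: σ'_v = 18.8×1.2 + 11.09×0.700 = 30.32 kPa.
σ'_h = K_a σ'_v = 0.3653 × 30.32 = 11.08 kPa; u = γ_w × 0.700 = 6.867 kPa.
Total σ_h = 11.08 + 6.867 = 17.95 kPa.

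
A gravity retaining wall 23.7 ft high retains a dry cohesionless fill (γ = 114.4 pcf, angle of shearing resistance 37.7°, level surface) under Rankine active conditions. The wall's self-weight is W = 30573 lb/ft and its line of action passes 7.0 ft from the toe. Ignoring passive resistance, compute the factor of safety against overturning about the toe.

3.50

K_a = tan²(45° − 37.7°/2) = 0.2411.
P_a = ½K_aγH² = 0.5×0.2411×114.4×23.7² = 7745 lb/ft, acting at H/3 = 7.900 ft above the base.
Overturning moment M_o = P_a × H/3 = 7745 × 7.900 = 61180.
Resisting moment M_r = W × 7.0 = 30573 × 7.0 = 214000.
FS_overturning = M_r/M_o = 214000/61180 = 3.498.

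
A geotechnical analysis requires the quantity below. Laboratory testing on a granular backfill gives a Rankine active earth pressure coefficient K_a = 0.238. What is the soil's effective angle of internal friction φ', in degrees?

K_a = tan²(45° − φ/2) ⇒ 45° − φ/2 = arctan(√0.238) = 26.01°.
φ = 2(45° − 26.01°) = 37.99°.

38.0°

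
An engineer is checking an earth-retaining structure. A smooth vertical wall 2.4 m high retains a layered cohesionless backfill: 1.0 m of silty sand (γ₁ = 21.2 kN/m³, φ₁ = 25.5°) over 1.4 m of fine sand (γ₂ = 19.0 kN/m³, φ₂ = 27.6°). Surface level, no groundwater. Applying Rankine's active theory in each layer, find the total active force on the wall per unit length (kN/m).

K_a1 = tan²(45°−25.5°/2) = 0.3981; K_a2 = tan²(45°−27.6°/2) = 0.3668.
Layer 1: σ at base = K_a1 γ₁ h₁ = 8.440 kPa; P₁ = ½×8.440×1.0 = 4.220.
Layer 2: σ_v at top = γ₁h₁ = 21.20; σ_h top = K_a2×21.20 = 7.776; σ_h base = K_a2×(21.20+19.0×1.4) = 17.53.
P₂ = ½(7.776+17.53)×1.4 = 17.72. Total P_a = 4.220+17.72 = 21.94 kN/m.

21.9 kN/m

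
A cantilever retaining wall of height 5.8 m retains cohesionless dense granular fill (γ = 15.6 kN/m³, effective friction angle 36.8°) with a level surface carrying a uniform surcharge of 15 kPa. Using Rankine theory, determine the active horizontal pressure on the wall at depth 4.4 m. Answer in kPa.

21.0 kPa

K_a = (1 − sin φ)/(1 + sin φ) = 0.2508.
σ_v = γz + q = 15.6 × 4.4 + 15 = 83.64 kPa.
σ_h = K_a σ_v = 0.2508 × 83.64 = 20.97 kPa.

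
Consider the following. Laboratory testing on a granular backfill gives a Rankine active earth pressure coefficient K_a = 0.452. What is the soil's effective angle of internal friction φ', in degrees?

22.2°

K_a = tan²(45° − φ/2) ⇒ 45° − φ/2 = arctan(√0.452) = 33.91°.
φ = 2(45° − 33.91°) = 22.17°.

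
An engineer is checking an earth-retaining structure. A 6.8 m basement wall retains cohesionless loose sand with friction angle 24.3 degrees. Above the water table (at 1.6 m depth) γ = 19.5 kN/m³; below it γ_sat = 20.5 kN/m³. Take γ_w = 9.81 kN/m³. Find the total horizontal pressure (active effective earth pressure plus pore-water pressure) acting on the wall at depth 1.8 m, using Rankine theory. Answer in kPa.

K_a = (1 − sin φ)/(1 + sin φ) = 0.4169.
γ' = 20.5 − 9.81 = 10.69 kN/m³.
Effective vertical stress at 1.8 m: σ'_v = 19.5×1.6 + 10.69×0.200 = 33.34 kPa.
σ'_h = K_a σ'_v = 0.4169 × 33.34 = 13.90 kPa; u = γ_w × 0.200 = 1.962 kPa.
Total σ_h = 13.90 + 1.962 = 15.86 kPa.

15.9 kPa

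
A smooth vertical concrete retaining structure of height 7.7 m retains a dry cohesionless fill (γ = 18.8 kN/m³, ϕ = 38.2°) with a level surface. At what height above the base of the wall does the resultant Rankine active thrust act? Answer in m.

K_a = 0.2358.
The pressure distribution is triangular, so the resultant acts at H/3 above the base = 7.7/3 = 2.567 m.

2.57 m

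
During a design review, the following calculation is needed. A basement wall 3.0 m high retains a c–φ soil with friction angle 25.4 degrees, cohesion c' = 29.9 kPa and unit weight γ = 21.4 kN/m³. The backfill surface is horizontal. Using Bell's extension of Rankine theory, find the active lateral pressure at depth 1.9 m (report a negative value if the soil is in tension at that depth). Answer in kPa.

-21.6 kPa

K_a = (1 − sin φ)/(1 + sin φ) = 0.3996.
σ_a = K_a γ z − 2c√K_a = 0.3996×21.4×1.9 − 2×29.9×0.6322 = -21.55 kPa.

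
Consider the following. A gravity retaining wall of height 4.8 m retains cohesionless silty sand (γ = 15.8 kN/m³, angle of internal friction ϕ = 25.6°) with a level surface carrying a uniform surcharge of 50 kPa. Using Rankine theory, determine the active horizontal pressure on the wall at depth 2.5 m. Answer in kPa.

35.5 kPa

K_a = (1 − sin φ)/(1 + sin φ) = 0.3966.
σ_v = γz + q = 15.8 × 2.5 + 50 = 89.50 kPa.
σ_h = K_a σ_v = 0.3966 × 89.50 = 35.49 kPa.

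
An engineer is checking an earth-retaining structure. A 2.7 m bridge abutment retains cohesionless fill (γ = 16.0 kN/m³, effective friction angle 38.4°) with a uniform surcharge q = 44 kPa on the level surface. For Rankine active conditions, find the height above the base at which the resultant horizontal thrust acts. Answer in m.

1.20 m

K_a = 0.2337.
Triangular part P₁ = ½K_aγH² = 13.63 at H/3 = 0.9000 m; rectangular part P₂ = K_a q H = 27.76 at H/2 = 1.350 m.
ȳ = (P₁·0.9000 + P₂·1.350)/(P₁+P₂) = 1.202 m.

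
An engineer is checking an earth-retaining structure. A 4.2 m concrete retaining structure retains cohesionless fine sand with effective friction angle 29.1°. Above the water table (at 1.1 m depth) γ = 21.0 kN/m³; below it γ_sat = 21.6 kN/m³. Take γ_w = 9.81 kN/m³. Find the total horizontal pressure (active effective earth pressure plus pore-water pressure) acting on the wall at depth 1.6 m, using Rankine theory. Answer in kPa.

14.9 kPa

K_a = (1 − sin φ)/(1 + sin φ) = 0.3456.
γ' = 21.6 − 9.81 = 11.79 kN/m³.
Effective vertical stress at 1.6 m: σ'_v = 21.0×1.1 + 11.79×0.500 = 29.00 kPa.
σ'_h = K_a σ'_v = 0.3456 × 29.00 = 10.02 kPa; u = γ_w × 0.500 = 4.905 kPa.
Total σ_h = 10.02 + 4.905 = 14.93 kPa.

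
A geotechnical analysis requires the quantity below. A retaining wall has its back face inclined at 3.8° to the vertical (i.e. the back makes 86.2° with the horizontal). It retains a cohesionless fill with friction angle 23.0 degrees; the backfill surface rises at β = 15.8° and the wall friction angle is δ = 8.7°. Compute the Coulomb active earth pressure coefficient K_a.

0.576

K_a = sin²(α+φ) / [sin²α · sin(α−δ) · (1 + √{sin(φ+δ)sin(φ−β) / (sin(α−δ)sin(α+β))})²].
With α = 86.2°, φ = 23.0°, δ = 8.7°, β = 15.8°: K_a = 0.5755.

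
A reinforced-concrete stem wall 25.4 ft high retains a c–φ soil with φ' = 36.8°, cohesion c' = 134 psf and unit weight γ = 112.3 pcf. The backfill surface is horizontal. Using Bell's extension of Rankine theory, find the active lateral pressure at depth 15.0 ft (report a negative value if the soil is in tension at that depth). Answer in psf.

288 psf

K_a = (1 − sin φ)/(1 + sin φ) = 0.2508.
σ_a = K_a γ z − 2c√K_a = 0.2508×112.3×15.0 − 2×134×0.5008 = 288.2 psf.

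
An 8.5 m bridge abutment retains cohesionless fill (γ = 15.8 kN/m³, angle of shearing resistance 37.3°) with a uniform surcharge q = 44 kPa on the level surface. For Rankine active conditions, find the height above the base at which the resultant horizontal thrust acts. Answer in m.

K_a = 0.2453.
Triangular part P₁ = ½K_aγH² = 140.0 at H/3 = 2.833 m; rectangular part P₂ = K_a q H = 91.76 at H/2 = 4.250 m.
ȳ = (P₁·2.833 + P₂·4.250)/(P₁+P₂) = 3.394 m.

3.39 m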